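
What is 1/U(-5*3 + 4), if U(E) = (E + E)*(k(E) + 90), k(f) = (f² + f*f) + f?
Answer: -1/7062 ≈ -0.00014160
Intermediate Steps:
k(f) = f + 2*f² (k(f) = (f² + f²) + f = 2*f² + f = f + 2*f²)
U(E) = 2*E*(90 + E*(1 + 2*E)) (U(E) = (E + E)*(E*(1 + 2*E) + 90) = (2*E)*(90 + E*(1 + 2*E)) = 2*E*(90 + E*(1 + 2*E)))
1/U(-5*3 + 4) = 1/(2*(-5*3 + 4)*(90 + (-5*3 + 4)*(1 + 2*(-5*3 + 4)))) = 1/(2*(-15 + 4)*(90 + (-15 + 4)*(1 + 2*(-15 + 4)))) = 1/(2*(-11)*(90 - 11*(1 + 2*(-11)))) = 1/(2*(-11)*(90 - 11*(1 - 22))) = 1/(2*(-11)*(90 - 11*(-21))) = 1/(2*(-11)*(90 + 231)) = 1/(2*(-11)*321) = 1/(-7062) = -1/7062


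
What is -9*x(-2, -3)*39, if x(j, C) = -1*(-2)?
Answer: -702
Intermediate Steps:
x(j, C) = 2
-9*x(-2, -3)*39 = -9*2*39 = -18*39 = -702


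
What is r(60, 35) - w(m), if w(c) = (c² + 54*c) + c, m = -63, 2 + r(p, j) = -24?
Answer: -530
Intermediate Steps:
r(p, j) = -26 (r(p, j) = -2 - 24 = -26)
w(c) = c² + 55*c
r(60, 35) - w(m) = -26 - (-63)*(55 - 63) = -26 - (-63)*(-8) = -26 - 1*504 = -26 - 504 = -530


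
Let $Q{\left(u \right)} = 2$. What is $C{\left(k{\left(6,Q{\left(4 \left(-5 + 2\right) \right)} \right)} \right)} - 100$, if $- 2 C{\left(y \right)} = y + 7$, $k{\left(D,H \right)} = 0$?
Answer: $- \frac{207}{2} \approx -103.5$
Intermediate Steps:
$C{\left(y \right)} = - \frac{7}{2} - \frac{y}{2}$ ($C{\left(y \right)} = - \frac{y + 7}{2} = - \frac{7 + y}{2} = - \frac{7}{2} - \frac{y}{2}$)
$C{\left(k{\left(6,Q{\left(4 \left(-5 + 2\right) \right)} \right)} \right)} - 100 = \left(- \frac{7}{2} - 0\right) - 100 = \left(- \frac{7}{2} + 0\right) - 100 = - \frac{7}{2} - 100 = - \frac{207}{2}$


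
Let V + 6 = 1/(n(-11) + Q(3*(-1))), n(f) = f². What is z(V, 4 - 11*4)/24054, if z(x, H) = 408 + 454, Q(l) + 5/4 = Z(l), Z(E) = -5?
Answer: 431/12027 ≈ 0.035836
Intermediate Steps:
Q(l) = -25/4 (Q(l) = -5/4 - 5 = -25/4)
V = -2750/459 (V = -6 + 1/((-11)² - 25/4) = -6 + 1/(121 - 25/4) = -6 + 1/(459/4) = -6 + 4/459 = -2750/459 ≈ -5.9913)
z(x, H) = 862
z(V, 4 - 11*4)/24054 = 862/24054 = 862*(1/24054) = 431/12027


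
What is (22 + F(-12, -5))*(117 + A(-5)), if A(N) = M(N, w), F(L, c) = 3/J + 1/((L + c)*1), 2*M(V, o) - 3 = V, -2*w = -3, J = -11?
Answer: 470032/187 ≈ 2513.5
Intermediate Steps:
w = 3/2 (w = -1/2*(-3) = 3/2 ≈ 1.5000)
M(V, o) = 3/2 + V/2
F(L, c) = -3/11 + 1/(L + c) (F(L, c) = 3/(-11) + 1/((L + c)*1) = 3*(-1/11) + 1/(L + c) = -3/11 + 1/(L + c))
A(N) = 3/2 + N/2
(22 + F(-12, -5))*(117 + A(-5)) = (22 + (11 - 3*(-12) - 3*(-5))/(11*(-12 - 5)))*(117 + (3/2 + (1/2)*(-5))) = (22 + (1/11)*(11 + 36 + 15)/(-17))*(117 + (3/2 - 5/2)) = (22 + (1/11)*(-1/17)*62)*(117 - 1) = (22 - 62/187)*116 = (4052/187)*116 = 470032/187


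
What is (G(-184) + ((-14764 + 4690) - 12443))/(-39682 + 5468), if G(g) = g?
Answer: 22701/34214 ≈ 0.66350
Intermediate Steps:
(G(-184) + ((-14764 + 4690) - 12443))/(-39682 + 5468) = (-184 + ((-14764 + 4690) - 12443))/(-39682 + 5468) = (-184 + (-10074 - 12443))/(-34214) = (-184 - 22517)*(-1/34214) = -22701*(-1/34214) = 22701/34214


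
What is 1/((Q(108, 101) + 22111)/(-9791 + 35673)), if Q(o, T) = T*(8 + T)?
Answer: 12941/16560 ≈ 0.78146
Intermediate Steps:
1/((Q(108, 101) + 22111)/(-9791 + 35673)) = 1/((101*(8 + 101) + 22111)/(-9791 + 35673)) = 1/((101*109 + 22111)/25882) = 1/((11009 + 22111)*(1/25882)) = 1/(33120*(1/25882)) = 1/(16560/12941) = 12941/16560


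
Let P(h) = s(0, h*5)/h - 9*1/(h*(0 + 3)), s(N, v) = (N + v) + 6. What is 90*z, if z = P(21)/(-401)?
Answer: -3240/2807 ≈ -1.1543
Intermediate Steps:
s(N, v) = 6 + N + v
P(h) = -3/h + (6 + 5*h)/h (P(h) = (6 + 0 + h*5)/h - 9*1/(h*(0 + 3)) = (6 + 0 + 5*h)/h - 9*1/(3*h) = (6 + 5*h)/h - 9*1/(3*h) = (6 + 5*h)/h - 3/h = -3/h + (6 + 5*h)/h)
z = -36/2807 (z = (5 + 3/21)/(-401) = (5 + 3*(1/21))*(-1/401) = (5 + ⅐)*(-1/401) = (36/7)*(-1/401) = -36/2807 ≈ -0.012825)
90*z = 90*(-36/2807) = -3240/2807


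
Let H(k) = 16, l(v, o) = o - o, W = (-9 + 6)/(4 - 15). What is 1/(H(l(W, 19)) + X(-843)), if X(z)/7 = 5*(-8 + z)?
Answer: -1/29769 ≈ -3.3592e-5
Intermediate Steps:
X(z) = -280 + 35*z (X(z) = 7*(5*(-8 + z)) = 7*(-40 + 5*z) = -280 + 35*z)
W = 3/11 (W = -3/(-11) = -3*(-1/11) = 3/11 ≈ 0.27273)
l(v, o) = 0
1/(H(l(W, 19)) + X(-843)) = 1/(16 + (-280 + 35*(-843))) = 1/(16 + (-280 - 29505)) = 1/(16 - 29785) = 1/(-29769) = -1/29769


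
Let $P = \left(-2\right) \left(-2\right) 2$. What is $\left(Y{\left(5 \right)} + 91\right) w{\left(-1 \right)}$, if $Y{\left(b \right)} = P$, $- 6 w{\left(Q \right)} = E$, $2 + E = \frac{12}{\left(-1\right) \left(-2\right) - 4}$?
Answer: $132$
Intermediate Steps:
$E = -8$ ($E = -2 + \frac{12}{\left(-1\right) \left(-2\right) - 4} = -2 + \frac{12}{2 - 4} = -2 + \frac{12}{-2} = -2 + 12 \left(- \frac{1}{2}\right) = -2 - 6 = -8$)
$w{\left(Q \right)} = \frac{4}{3}$ ($w{\left(Q \right)} = \left(- \frac{1}{6}\right) \left(-8\right) = \frac{4}{3}$)
$P = 8$ ($P = 4 \cdot 2 = 8$)
$Y{\left(b \right)} = 8$
$\left(Y{\left(5 \right)} + 91\right) w{\left(-1 \right)} = \left(8 + 91\right) \frac{4}{3} = 99 \cdot \frac{4}{3} = 132$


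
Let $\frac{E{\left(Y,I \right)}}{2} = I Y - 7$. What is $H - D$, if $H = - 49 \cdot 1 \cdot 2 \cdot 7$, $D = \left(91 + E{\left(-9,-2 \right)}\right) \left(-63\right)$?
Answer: $6433$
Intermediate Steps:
$E{\left(Y,I \right)} = -14 + 2 I Y$ ($E{\left(Y,I \right)} = 2 \left(I Y - 7\right) = 2 \left(-7 + I Y\right) = -14 + 2 I Y$)
$D = -7119$ ($D = \left(91 - \left(14 + 4 \left(-9\right)\right)\right) \left(-63\right) = \left(91 + \left(-14 + 36\right)\right) \left(-63\right) = \left(91 + 22\right) \left(-63\right) = 113 \left(-63\right) = -7119$)
$H = -686$ ($H = - 49 \cdot 2 \cdot 7 = \left(-49\right) 14 = -686$)
$H - D = -686 - -7119 = -686 + 7119 = 6433$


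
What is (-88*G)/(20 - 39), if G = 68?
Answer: 5984/19 ≈ 314.95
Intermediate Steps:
(-88*G)/(20 - 39) = (-88*68)/(20 - 39) = -5984/(-19) = -5984*(-1/19) = 5984/19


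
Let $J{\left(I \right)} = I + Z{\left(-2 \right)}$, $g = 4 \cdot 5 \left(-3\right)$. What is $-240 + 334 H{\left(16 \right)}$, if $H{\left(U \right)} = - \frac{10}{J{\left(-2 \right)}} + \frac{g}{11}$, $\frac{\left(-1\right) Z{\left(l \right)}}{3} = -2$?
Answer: $- \frac{31865}{11} \approx -2896.8$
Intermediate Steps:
$Z{\left(l \right)} = 6$ ($Z{\left(l \right)} = \left(-3\right) \left(-2\right) = 6$)
$g = -60$ ($g = 20 \left(-3\right) = -60$)
$J{\left(I \right)} = 6 + I$ ($J{\left(I \right)} = I + 6 = 6 + I$)
$H{\left(U \right)} = - \frac{175}{22}$ ($H{\left(U \right)} = - \frac{10}{6 - 2} - \frac{60}{11} = - \frac{10}{4} - \frac{60}{11} = \left(-10\right) \frac{1}{4} - \frac{60}{11} = - \frac{5}{2} - \frac{60}{11} = - \frac{175}{22}$)
$-240 + 334 H{\left(16 \right)} = -240 + 334 \left(- \frac{175}{22}\right) = -240 - \frac{29225}{11} = - \frac{31865}{11}$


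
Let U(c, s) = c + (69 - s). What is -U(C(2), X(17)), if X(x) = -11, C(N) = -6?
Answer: -74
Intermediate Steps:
U(c, s) = 69 + c - s
-U(C(2), X(17)) = -(69 - 6 - 1*(-11)) = -(69 - 6 + 11) = -1*74 = -74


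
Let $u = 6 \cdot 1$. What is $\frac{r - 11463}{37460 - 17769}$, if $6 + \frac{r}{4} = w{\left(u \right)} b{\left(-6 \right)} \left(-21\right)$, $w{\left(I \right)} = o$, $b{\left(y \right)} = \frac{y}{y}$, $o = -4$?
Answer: $- \frac{1593}{2813} \approx -0.5663$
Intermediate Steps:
$u = 6$
$b{\left(y \right)} = 1$
$w{\left(I \right)} = -4$
$r = 312$ ($r = -24 + 4 \left(-4\right) 1 \left(-21\right) = -24 + 4 \left(\left(-4\right) \left(-21\right)\right) = -24 + 4 \cdot 84 = -24 + 336 = 312$)
$\frac{r - 11463}{37460 - 17769} = \frac{312 - 11463}{37460 - 17769} = - \frac{11151}{19691} = \left(-11151\right) \frac{1}{19691} = - \frac{1593}{2813}$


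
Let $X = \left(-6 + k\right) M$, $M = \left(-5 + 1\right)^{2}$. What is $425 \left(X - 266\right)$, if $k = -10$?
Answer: $-221850$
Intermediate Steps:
$M = 16$ ($M = \left(-4\right)^{2} = 16$)
$X = -256$ ($X = \left(-6 - 10\right) 16 = \left(-16\right) 16 = -256$)
$425 \left(X - 266\right) = 425 \left(-256 - 266\right) = 425 \left(-522\right) = -221850$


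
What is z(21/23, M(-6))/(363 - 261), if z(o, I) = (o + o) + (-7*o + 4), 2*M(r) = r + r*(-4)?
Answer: -13/2346 ≈ -0.0055413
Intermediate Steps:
M(r) = -3*r/2 (M(r) = (r + r*(-4))/2 = (r - 4*r)/2 = (-3*r)/2 = -3*r/2)
z(o, I) = 4 - 5*o (z(o, I) = 2*o + (4 - 7*o) = 4 - 5*o)
z(21/23, M(-6))/(363 - 261) = (4 - 105/23)/(363 - 261) = (4 - 105/23)/102 = (4 - 5*21/23)*(1/102) = (4 - 105/23)*(1/102) = -13/23*1/102 = -13/2346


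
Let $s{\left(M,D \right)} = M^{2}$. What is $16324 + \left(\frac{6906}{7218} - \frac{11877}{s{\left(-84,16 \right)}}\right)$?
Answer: $\frac{15395328073}{943152} \approx 16323.0$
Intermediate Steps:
$16324 + \left(\frac{6906}{7218} - \frac{11877}{s{\left(-84,16 \right)}}\right) = 16324 + \left(\frac{6906}{7218} - \frac{11877}{\left(-84\right)^{2}}\right) = 16324 + \left(6906 \cdot \frac{1}{7218} - \frac{11877}{7056}\right) = 16324 + \left(\frac{1151}{1203} - \frac{3959}{2352}\right) = 16324 - \frac{685175}{943152} = \frac{15395328073}{943152}$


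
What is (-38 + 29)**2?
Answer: 81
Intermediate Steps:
(-38 + 29)**2 = (-9)**2 = 81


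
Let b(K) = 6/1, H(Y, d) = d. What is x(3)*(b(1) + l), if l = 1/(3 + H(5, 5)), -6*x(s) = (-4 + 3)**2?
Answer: -49/48 ≈ -1.0208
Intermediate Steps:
x(s) = -1/6 (x(s) = -(-4 + 3)**2/6 = -1/6*(-1)**2 = -1/6*1 = -1/6)
b(K) = 6 (b(K) = 6*1 = 6)
l = 1/8 (l = 1/(3 + 5) = 1/8 ≈ 0.12500)
x(3)*(b(1) + l) = -(6 + 1/8)/6 = -1/6*49/8 = -49/48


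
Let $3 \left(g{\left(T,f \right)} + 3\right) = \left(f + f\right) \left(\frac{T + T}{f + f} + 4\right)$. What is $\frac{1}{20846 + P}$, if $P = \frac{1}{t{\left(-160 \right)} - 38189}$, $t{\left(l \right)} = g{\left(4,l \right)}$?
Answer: $\frac{38616}{804989135} \approx 4.7971 \cdot 10^{-5}$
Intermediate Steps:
$g{\left(T,f \right)} = -3 + \frac{2 f \left(4 + \frac{T}{f}\right)}{3}$ ($g{\left(T,f \right)} = -3 + \frac{\left(f + f\right) \left(\frac{T + T}{f + f} + 4\right)}{3} = -3 + \frac{2 f \left(\frac{2 T}{2 f} + 4\right)}{3} = -3 + \frac{2 f \left(2 T \frac{1}{2 f} + 4\right)}{3} = -3 + \frac{2 f \left(\frac{T}{f} + 4\right)}{3} = -3 + \frac{2 f \left(4 + \frac{T}{f}\right)}{3}$)
$t{\left(l \right)} = - \frac{1}{3} + \frac{8 l}{3}$ ($t{\left(l \right)} = -3 + \frac{2}{3} \cdot 4 + \frac{8 l}{3} = -3 + \frac{8}{3} + \frac{8 l}{3} = - \frac{1}{3} + \frac{8 l}{3}$)
$P = - \frac{1}{38616}$ ($P = \frac{1}{\left(- \frac{1}{3} + \frac{8}{3} \left(-160\right)\right) - 38189} = \frac{1}{\left(- \frac{1}{3} - \frac{1280}{3}\right) - 38189} = \frac{1}{-427 - 38189} = \frac{1}{-38616} = - \frac{1}{38616} \approx -2.5896 \cdot 10^{-5}$)
$\frac{1}{20846 + P} = \frac{1}{20846 - \frac{1}{38616}} = \frac{1}{\frac{804989135}{38616}} = \frac{38616}{804989135}$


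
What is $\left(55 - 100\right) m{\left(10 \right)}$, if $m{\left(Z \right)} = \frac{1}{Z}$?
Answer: $- \frac{9}{2} \approx -4.5$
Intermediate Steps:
$\left(55 - 100\right) m{\left(10 \right)} = \frac{55 - 100}{10} = \left(-45\right) \frac{1}{10} = - \frac{9}{2}$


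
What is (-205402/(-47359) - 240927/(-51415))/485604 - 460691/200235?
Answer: -30697629209966623/13342542890867820 ≈ -2.3007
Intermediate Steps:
(-205402/(-47359) - 240927/(-51415))/485604 - 460691/200235 = (-205402*(-1/47359) - 240927*(-1/51415))*(1/485604) - 460691*1/200235 = (205402/47359 + 240927/51415)*(1/485604) - 65813/28605 = (130004767/14408065)*(1/485604) - 65813/28605 = 130004767/6996613996260 - 65813/28605 = -30697629209966623/13342542890867820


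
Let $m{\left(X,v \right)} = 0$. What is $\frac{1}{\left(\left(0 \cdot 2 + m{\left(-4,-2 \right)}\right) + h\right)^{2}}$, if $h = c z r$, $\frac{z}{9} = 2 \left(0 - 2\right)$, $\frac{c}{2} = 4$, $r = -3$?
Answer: $\frac{1}{746496} \approx 1.3396 \cdot 10^{-6}$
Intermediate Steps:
$c = 8$ ($c = 2 \cdot 4 = 8$)
$z = -36$ ($z = 9 \cdot 2 \left(0 - 2\right) = 9 \cdot 2 \left(-2\right) = 9 \left(-4\right) = -36$)
$h = 864$ ($h = 8 \left(-36\right) \left(-3\right) = \left(-288\right) \left(-3\right) = 864$)
$\frac{1}{\left(\left(0 \cdot 2 + m{\left(-4,-2 \right)}\right) + h\right)^{2}} = \frac{1}{\left(\left(0 \cdot 2 + 0\right) + 864\right)^{2}} = \frac{1}{\left(\left(0 + 0\right) + 864\right)^{2}} = \frac{1}{\left(0 + 864\right)^{2}} = \frac{1}{864^{2}} = \frac{1}{746496}$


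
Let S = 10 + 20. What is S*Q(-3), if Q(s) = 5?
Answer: 150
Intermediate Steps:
S = 30
S*Q(-3) = 30*5 = 150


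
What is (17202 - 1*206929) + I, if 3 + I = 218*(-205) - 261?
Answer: -234681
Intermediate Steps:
I = -44954 (I = -3 + (218*(-205) - 261) = -3 + (-44690 - 261) = -3 - 44951 = -44954)
(17202 - 1*206929) + I = (17202 - 1*206929) - 44954 = (17202 - 206929) - 44954 = -189727 - 44954 = -234681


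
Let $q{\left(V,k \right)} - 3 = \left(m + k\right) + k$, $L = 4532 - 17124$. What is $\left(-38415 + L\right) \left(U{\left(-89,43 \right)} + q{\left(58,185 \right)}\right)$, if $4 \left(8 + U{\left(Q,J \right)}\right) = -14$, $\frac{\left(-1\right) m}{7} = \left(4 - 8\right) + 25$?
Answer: $- \frac{21882003}{2} \approx -1.0941 \cdot 10^{7}$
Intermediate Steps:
$L = -12592$
$m = -147$ ($m = - 7 \left(\left(4 - 8\right) + 25\right) = - 7 \left(-4 + 25\right) = \left(-7\right) 21 = -147$)
$U{\left(Q,J \right)} = - \frac{23}{2}$ ($U{\left(Q,J \right)} = -8 + \frac{1}{4} \left(-14\right) = -8 - \frac{7}{2} = - \frac{23}{2}$)
$q{\left(V,k \right)} = -144 + 2 k$ ($q{\left(V,k \right)} = 3 + \left(\left(-147 + k\right) + k\right) = 3 + \left(-147 + 2 k\right) = -144 + 2 k$)
$\left(-38415 + L\right) \left(U{\left(-89,43 \right)} + q{\left(58,185 \right)}\right) = \left(-38415 - 12592\right) \left(- \frac{23}{2} + \left(-144 + 2 \cdot 185\right)\right) = - 51007 \left(- \frac{23}{2} + \left(-144 + 370\right)\right) = - 51007 \left(- \frac{23}{2} + 226\right) = \left(-51007\right) \frac{429}{2} = - \frac{21882003}{2}$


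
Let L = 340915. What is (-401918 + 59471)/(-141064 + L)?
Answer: -114149/66617 ≈ -1.7135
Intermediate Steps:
(-401918 + 59471)/(-141064 + L) = (-401918 + 59471)/(-141064 + 340915) = -342447/199851 = -342447*1/199851 = -114149/66617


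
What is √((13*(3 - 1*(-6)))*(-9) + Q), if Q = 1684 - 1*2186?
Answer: I*√1555 ≈ 39.433*I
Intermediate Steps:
Q = -502 (Q = 1684 - 2186 = -502)
√((13*(3 - 1*(-6)))*(-9) + Q) = √((13*(3 - 1*(-6)))*(-9) - 502) = √((13*(3 + 6))*(-9) - 502) = √((13*9)*(-9) - 502) = √(117*(-9) - 502) = √(-1053 - 502) = √(-1555) = I*√1555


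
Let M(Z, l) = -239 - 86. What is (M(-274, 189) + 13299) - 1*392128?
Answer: -379154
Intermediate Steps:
M(Z, l) = -325
(M(-274, 189) + 13299) - 1*392128 = (-325 + 13299) - 1*392128 = 12974 - 392128 = -379154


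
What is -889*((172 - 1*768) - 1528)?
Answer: 1888236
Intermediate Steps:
-889*((172 - 1*768) - 1528) = -889*((172 - 768) - 1528) = -889*(-596 - 1528) = -889*(-2124) = 1888236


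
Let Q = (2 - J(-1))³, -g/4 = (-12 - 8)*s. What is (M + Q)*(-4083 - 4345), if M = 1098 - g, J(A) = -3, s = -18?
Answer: -22443764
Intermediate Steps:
g = -1440 (g = -4*(-12 - 8)*(-18) = -(-80)*(-18) = -4*360 = -1440)
Q = 125 (Q = (2 - 1*(-3))³ = (2 + 3)³ = 5³ = 125)
M = 2538 (M = 1098 - 1*(-1440) = 1098 + 1440 = 2538)
(M + Q)*(-4083 - 4345) = (2538 + 125)*(-4083 - 4345) = 2663*(-8428) = -22443764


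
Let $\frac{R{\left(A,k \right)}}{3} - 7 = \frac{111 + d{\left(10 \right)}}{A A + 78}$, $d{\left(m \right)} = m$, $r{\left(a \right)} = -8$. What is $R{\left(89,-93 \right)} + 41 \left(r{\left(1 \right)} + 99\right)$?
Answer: $\frac{30012611}{7999} \approx 3752.0$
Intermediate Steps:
$R{\left(A,k \right)} = 21 + \frac{363}{78 + A^{2}}$ ($R{\left(A,k \right)} = 21 + 3 \frac{111 + 10}{A A + 78} = 21 + 3 \frac{121}{A^{2} + 78} = 21 + 3 \frac{121}{78 + A^{2}} = 21 + \frac{363}{78 + A^{2}}$)
$R{\left(89,-93 \right)} + 41 \left(r{\left(1 \right)} + 99\right) = \frac{3 \left(667 + 7 \cdot 89^{2}\right)}{78 + 89^{2}} + 41 \left(-8 + 99\right) = \frac{3 \left(667 + 7 \cdot 7921\right)}{78 + 7921} + 41 \cdot 91 = \frac{3 \left(667 + 55447\right)}{7999} + 3731 = 3 \cdot \frac{1}{7999} \cdot 56114 + 3731 = \frac{168342}{7999} + 3731 = \frac{30012611}{7999}$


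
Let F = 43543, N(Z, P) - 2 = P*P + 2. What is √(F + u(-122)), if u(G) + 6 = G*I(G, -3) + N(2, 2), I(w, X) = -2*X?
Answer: 3*√4757 ≈ 206.91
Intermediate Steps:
N(Z, P) = 4 + P² (N(Z, P) = 2 + (P*P + 2) = 2 + (P² + 2) = 2 + (2 + P²) = 4 + P²)
u(G) = 2 + 6*G (u(G) = -6 + (G*(-2*(-3)) + (4 + 2²)) = -6 + (G*6 + (4 + 4)) = -6 + (6*G + 8) = -6 + (8 + 6*G) = 2 + 6*G)
√(F + u(-122)) = √(43543 + (2 + 6*(-122))) = √(43543 + (2 - 732)) = √(43543 - 730) = √42813 = 3*√4757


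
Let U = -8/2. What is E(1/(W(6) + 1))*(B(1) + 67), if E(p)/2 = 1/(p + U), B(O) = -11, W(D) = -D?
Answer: -80/3 ≈ -26.667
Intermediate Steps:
U = -4 (U = -8*½ = -4)
E(p) = 2/(-4 + p) (E(p) = 2/(p - 4) = 2/(-4 + p))
E(1/(W(6) + 1))*(B(1) + 67) = (2/(-4 + 1/(-1*6 + 1)))*(-11 + 67) = (2/(-4 + 1/(-6 + 1)))*56 = (2/(-4 + 1/(-5)))*56 = (2/(-4 - ⅕))*56 = (2/(-21/5))*56 = (2*(-5/21))*56 = -10/21*56 = -80/3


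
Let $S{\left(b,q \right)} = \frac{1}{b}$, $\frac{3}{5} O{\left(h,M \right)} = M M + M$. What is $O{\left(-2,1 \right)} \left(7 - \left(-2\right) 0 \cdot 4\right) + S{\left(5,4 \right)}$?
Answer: $\frac{353}{15} \approx 23.533$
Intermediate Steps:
$O{\left(h,M \right)} = \frac{5 M}{3} + \frac{5 M^{2}}{3}$ ($O{\left(h,M \right)} = \frac{5 \left(M M + M\right)}{3} = \frac{5 \left(M^{2} + M\right)}{3} = \frac{5 \left(M + M^{2}\right)}{3} = \frac{5 M}{3} + \frac{5 M^{2}}{3}$)
$O{\left(-2,1 \right)} \left(7 - \left(-2\right) 0 \cdot 4\right) + S{\left(5,4 \right)} = \frac{5}{3} \cdot 1 \left(1 + 1\right) \left(7 - \left(-2\right) 0 \cdot 4\right) + \frac{1}{5} = \frac{5}{3} \cdot 1 \cdot 2 \left(7 - 0 \cdot 4\right) + \frac{1}{5} = \frac{10 \left(7 - 0\right)}{3} + \frac{1}{5} = \frac{10 \left(7 + 0\right)}{3} + \frac{1}{5} = \frac{10}{3} \cdot 7 + \frac{1}{5} = \frac{70}{3} + \frac{1}{5} = \frac{353}{15}$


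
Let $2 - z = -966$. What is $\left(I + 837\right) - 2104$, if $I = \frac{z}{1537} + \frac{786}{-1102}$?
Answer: $- \frac{37002638}{29203} \approx -1267.1$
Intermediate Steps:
$z = 968$ ($z = 2 - -966 = 2 + 966 = 968$)
$I = - \frac{2437}{29203}$ ($I = \frac{968}{1537} + \frac{786}{-1102} = 968 \cdot \frac{1}{1537} + 786 \left(- \frac{1}{1102}\right) = \frac{968}{1537} - \frac{393}{551} = - \frac{2437}{29203} \approx -0.08345$)
$\left(I + 837\right) - 2104 = \left(- \frac{2437}{29203} + 837\right) - 2104 = \frac{24440474}{29203} - 2104 = - \frac{37002638}{29203}$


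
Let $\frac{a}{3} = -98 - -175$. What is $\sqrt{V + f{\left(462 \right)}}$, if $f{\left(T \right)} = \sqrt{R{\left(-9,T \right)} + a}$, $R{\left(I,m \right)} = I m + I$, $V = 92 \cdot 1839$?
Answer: $2 \sqrt{42297 + i \sqrt{246}} \approx 411.32 + 0.076263 i$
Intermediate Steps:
$V = 169188$
$R{\left(I,m \right)} = I + I m$
$a = 231$ ($a = 3 \left(-98 - -175\right) = 3 \left(-98 + 175\right) = 3 \cdot 77 = 231$)
$f{\left(T \right)} = \sqrt{222 - 9 T}$ ($f{\left(T \right)} = \sqrt{- 9 \left(1 + T\right) + 231} = \sqrt{\left(-9 - 9 T\right) + 231} = \sqrt{222 - 9 T}$)
$\sqrt{V + f{\left(462 \right)}} = \sqrt{169188 + \sqrt{222 - 4158}} = \sqrt{169188 + \sqrt{-3936}} = \sqrt{169188 + 4 i \sqrt{246}}$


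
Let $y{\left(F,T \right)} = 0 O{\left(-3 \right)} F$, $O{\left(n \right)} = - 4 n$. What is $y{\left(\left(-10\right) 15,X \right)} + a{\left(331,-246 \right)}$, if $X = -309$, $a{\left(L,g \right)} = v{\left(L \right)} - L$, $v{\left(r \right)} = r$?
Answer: $0$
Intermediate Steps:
$a{\left(L,g \right)} = 0$ ($a{\left(L,g \right)} = L - L = 0$)
$y{\left(F,T \right)} = 0$ ($y{\left(F,T \right)} = 0 \left(\left(-4\right) \left(-3\right)\right) F = 0 \cdot 12 F = 0 F = 0$)
$y{\left(\left(-10\right) 15,X \right)} + a{\left(331,-246 \right)} = 0 + 0 = 0$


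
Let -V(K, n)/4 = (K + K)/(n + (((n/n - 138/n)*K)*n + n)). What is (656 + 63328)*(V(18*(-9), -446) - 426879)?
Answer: -639926235523728/23429 ≈ -2.7313e+10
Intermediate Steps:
V(K, n) = -8*K/(2*n + K*n*(1 - 138/n)) (V(K, n) = -4*(K + K)/(n + (((n/n - 138/n)*K)*n + n)) = -4*2*K/(n + (((1 - 138/n)*K)*n + n)) = -4*2*K/(n + ((K*(1 - 138/n))*n + n)) = -4*2*K/(n + (K*n*(1 - 138/n) + n)) = -4*2*K/(n + (n + K*n*(1 - 138/n))) = -4*2*K/(2*n + K*n*(1 - 138/n)) = -8*K/(2*n + K*n*(1 - 138/n)))
(656 + 63328)*(V(18*(-9), -446) - 426879) = (656 + 63328)*(-8*18*(-9)/(-2484*(-9) + 2*(-446) + (18*(-9))*(-446)) - 426879) = 63984*(-8*(-162)/(-138*(-162) - 892 - 162*(-446)) - 426879) = 63984*(-8*(-162)/(22356 - 892 + 72252) - 426879) = 63984*(-8*(-162)/93716 - 426879) = 63984*(-8*(-162)*1/93716 - 426879) = 63984*(324/23429 - 426879) = 63984*(-10001347767/23429) = -639926235523728/23429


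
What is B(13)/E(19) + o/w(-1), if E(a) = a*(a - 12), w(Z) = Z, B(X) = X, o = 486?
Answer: -64625/133 ≈ -485.90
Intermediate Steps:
E(a) = a*(-12 + a)
B(13)/E(19) + o/w(-1) = 13/((19*(-12 + 19))) + 486/(-1) = 13/((19*7)) + 486*(-1) = 13/133 - 486 = -64625/133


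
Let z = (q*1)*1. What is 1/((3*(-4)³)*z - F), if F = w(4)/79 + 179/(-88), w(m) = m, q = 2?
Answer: -6952/2655779 ≈ -0.0026177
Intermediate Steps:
z = 2 (z = (2*1)*1 = 2*1 = 2)
F = -13789/6952 (F = 4/79 + 179/(-88) = 4*(1/79) + 179*(-1/88) = 4/79 - 179/88 = -13789/6952 ≈ -1.9835)
1/((3*(-4)³)*z - F) = 1/((3*(-4)³)*2 - 1*(-13789/6952)) = 1/((3*(-64))*2 + 13789/6952) = 1/(-192*2 + 13789/6952) = 1/(-384 + 13789/6952) = 1/(-2655779/6952) = -6952/2655779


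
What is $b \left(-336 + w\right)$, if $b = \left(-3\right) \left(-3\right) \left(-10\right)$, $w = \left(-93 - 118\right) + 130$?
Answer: $37530$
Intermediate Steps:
$w = -81$ ($w = -211 + 130 = -81$)
$b = -90$ ($b = 9 \left(-10\right) = -90$)
$b \left(-336 + w\right) = - 90 \left(-336 - 81\right) = \left(-90\right) \left(-417\right) = 37530$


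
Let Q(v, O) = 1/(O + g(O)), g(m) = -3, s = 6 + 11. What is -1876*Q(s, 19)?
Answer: -469/4 ≈ -117.25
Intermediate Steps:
s = 17
Q(v, O) = 1/(-3 + O) (Q(v, O) = 1/(O - 3) = 1/(-3 + O))
-1876*Q(s, 19) = -1876/(-3 + 19) = -1876/16 = -1876*1/16 = -469/4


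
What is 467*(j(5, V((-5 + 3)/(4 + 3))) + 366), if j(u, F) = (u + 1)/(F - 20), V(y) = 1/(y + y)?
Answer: 4953002/29 ≈ 1.7079e+5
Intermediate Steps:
V(y) = 1/(2*y)
j(u, F) = (1 + u)/(-20 + F)
467*(j(5, V((-5 + 3)/(4 + 3))) + 366) = 467*((1 + 5)/(-20 + 1/(2*(((-5 + 3)/(4 + 3))))) + 366) = 467*(6/(-20 + 1/(2*((-2/7)))) + 366) = 467*(6/(-20 + 1/(2*((-2*⅐)))) + 366) = 467*(6/(-20 + 1/(2*(-2/7))) + 366) = 467*(6/(-20 + (½)*(-7/2)) + 366) = 467*(6/(-20 - 7/4) + 366) = 467*(6/(-87/4) + 366) = 467*(-4/87*6 + 366) = 467*(-8/29 + 366) = 467*(10606/29) = 4953002/29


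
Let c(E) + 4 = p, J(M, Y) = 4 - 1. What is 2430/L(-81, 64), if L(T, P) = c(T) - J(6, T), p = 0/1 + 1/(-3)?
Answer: -3645/11 ≈ -331.36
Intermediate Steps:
J(M, Y) = 3
p = -⅓ (p = 0*1 + 1*(-⅓) = 0 - ⅓ = -⅓ ≈ -0.33333)
c(E) = -13/3 (c(E) = -4 - ⅓ = -13/3)
L(T, P) = -22/3 (L(T, P) = -13/3 - 1*3 = -13/3 - 3 = -22/3)
2430/L(-81, 64) = 2430/(-22/3) = 2430*(-3/22) = -3645/11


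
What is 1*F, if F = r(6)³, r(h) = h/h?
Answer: 1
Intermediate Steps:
r(h) = 1
F = 1 (F = 1³ = 1)
1*F = 1*1 = 1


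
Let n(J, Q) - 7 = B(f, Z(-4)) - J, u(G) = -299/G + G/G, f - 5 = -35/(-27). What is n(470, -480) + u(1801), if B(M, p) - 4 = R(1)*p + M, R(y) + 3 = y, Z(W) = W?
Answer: -21584053/48627 ≈ -443.87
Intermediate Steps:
R(y) = -3 + y
f = 170/27 (f = 5 - 35/(-27) = 5 - 35*(-1/27) = 5 + 35/27 = 170/27 ≈ 6.2963)
B(M, p) = 4 + M - 2*p (B(M, p) = 4 + ((-3 + 1)*p + M) = 4 + (-2*p + M) = 4 + (M - 2*p) = 4 + M - 2*p)
u(G) = 1 - 299/G (u(G) = -299/G + 1 = 1 - 299/G)
n(J, Q) = 683/27 - J (n(J, Q) = 7 + ((4 + 170/27 - 2*(-4)) - J) = 7 + ((4 + 170/27 + 8) - J) = 7 + (494/27 - J) = 683/27 - J)
n(470, -480) + u(1801) = (683/27 - 1*470) + (-299 + 1801)/1801 = (683/27 - 470) + (1/1801)*1502 = -12007/27 + 1502/1801 = -21584053/48627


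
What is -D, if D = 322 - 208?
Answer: -114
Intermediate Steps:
D = 114
-D = -1*114 = -114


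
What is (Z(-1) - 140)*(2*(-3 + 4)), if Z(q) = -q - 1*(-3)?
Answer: -272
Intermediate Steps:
Z(q) = 3 - q (Z(q) = -q + 3 = 3 - q)
(Z(-1) - 140)*(2*(-3 + 4)) = ((3 - 1*(-1)) - 140)*(2*(-3 + 4)) = ((3 + 1) - 140)*(2*1) = (4 - 140)*2 = -136*2 = -272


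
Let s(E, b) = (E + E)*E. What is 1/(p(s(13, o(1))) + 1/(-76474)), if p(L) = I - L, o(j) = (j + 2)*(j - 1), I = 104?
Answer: -76474/17894917 ≈ -0.0042735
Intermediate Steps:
o(j) = (-1 + j)*(2 + j) (o(j) = (2 + j)*(-1 + j) = (-1 + j)*(2 + j))
s(E, b) = 2*E² (s(E, b) = (2*E)*E = 2*E²)
p(L) = 104 - L
1/(p(s(13, o(1))) + 1/(-76474)) = 1/((104 - 2*13²) + 1/(-76474)) = 1/((104 - 2*169) - 1/76474) = 1/((104 - 1*338) - 1/76474) = 1/((104 - 338) - 1/76474) = 1/(-234 - 1/76474) = 1/(-17894917/76474) = -76474/17894917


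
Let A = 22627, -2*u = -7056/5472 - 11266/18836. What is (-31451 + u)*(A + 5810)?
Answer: -80017963718823/89471 ≈ -8.9435e+8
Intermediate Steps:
u = 84442/89471 (u = -(-7056/5472 - 11266/18836)/2 = -(-7056*1/5472 - 11266*1/18836)/2 = -(-49/38 - 5633/9418)/2 = -1/2*(-168884/89471) = 84442/89471 ≈ 0.94379)
(-31451 + u)*(A + 5810) = (-31451 + 84442/89471)*(22627 + 5810) = -2813867979/89471*28437 = -80017963718823/89471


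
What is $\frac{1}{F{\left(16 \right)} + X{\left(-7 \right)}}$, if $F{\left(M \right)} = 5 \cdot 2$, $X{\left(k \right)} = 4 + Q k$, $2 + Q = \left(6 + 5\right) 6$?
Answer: $- \frac{1}{434} \approx -0.0023041$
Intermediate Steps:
$Q = 64$ ($Q = -2 + \left(6 + 5\right) 6 = -2 + 11 \cdot 6 = -2 + 66 = 64$)
$X{\left(k \right)} = 4 + 64 k$
$F{\left(M \right)} = 10$
$\frac{1}{F{\left(16 \right)} + X{\left(-7 \right)}} = \frac{1}{10 + \left(4 + 64 \left(-7\right)\right)} = \frac{1}{10 + \left(4 - 448\right)} = \frac{1}{10 - 444} = \frac{1}{-434} = - \frac{1}{434}$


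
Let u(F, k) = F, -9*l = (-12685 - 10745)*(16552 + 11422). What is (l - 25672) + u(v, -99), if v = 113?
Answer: 218400263/3 ≈ 7.2800e+7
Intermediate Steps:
l = 218476940/3 (l = -(-12685 - 10745)*(16552 + 11422)/9 = -(-7810)*27974/3 = -⅑*(-655430820) = 218476940/3 ≈ 7.2826e+7)
(l - 25672) + u(v, -99) = (218476940/3 - 25672) + 113 = 218399924/3 + 113 = 218400263/3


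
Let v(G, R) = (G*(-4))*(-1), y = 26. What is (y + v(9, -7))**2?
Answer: 3844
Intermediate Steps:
v(G, R) = 4*G (v(G, R) = -4*G*(-1) = 4*G)
(y + v(9, -7))**2 = (26 + 4*9)**2 = (26 + 36)**2 = 62**2 = 3844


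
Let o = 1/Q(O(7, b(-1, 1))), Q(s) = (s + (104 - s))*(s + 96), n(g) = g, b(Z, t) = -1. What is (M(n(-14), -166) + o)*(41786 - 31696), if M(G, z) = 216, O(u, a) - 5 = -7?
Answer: 10653107765/4888 ≈ 2.1794e+6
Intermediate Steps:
O(u, a) = -2 (O(u, a) = 5 - 7 = -2)
Q(s) = 9984 + 104*s (Q(s) = 104*(96 + s) = 9984 + 104*s)
o = 1/9776 (o = 1/(9984 + 104*(-2)) = 1/(9984 - 208) = 1/9776 ≈ 0.00010229)
(M(n(-14), -166) + o)*(41786 - 31696) = (216 + 1/9776)*(41786 - 31696) = (2111617/9776)*10090 = 10653107765/4888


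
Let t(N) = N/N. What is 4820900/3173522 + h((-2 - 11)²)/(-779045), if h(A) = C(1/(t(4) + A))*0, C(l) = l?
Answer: 2410450/1586761 ≈ 1.5191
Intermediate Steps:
t(N) = 1
h(A) = 0 (h(A) = 0/(1 + A) = 0)
4820900/3173522 + h((-2 - 11)²)/(-779045) = 4820900/3173522 + 0/(-779045) = 4820900*(1/3173522) + 0*(-1/779045) = 2410450/1586761 + 0 = 2410450/1586761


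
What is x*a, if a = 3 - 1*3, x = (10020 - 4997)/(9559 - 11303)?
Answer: 0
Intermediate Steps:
x = -5023/1744 (x = 5023/(-1744) = 5023*(-1/1744) = -5023/1744 ≈ -2.8802)
a = 0 (a = 3 - 3 = 0)
x*a = -5023/1744*0 = 0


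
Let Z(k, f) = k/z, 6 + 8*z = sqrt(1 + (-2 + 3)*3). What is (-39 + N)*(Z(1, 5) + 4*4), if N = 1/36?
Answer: -9821/18 ≈ -545.61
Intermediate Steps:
N = 1/36 ≈ 0.027778
z = -1/2 (z = -3/4 + sqrt(1 + (-2 + 3)*3)/8 = -3/4 + sqrt(1 + 1*3)/8 = -3/4 + sqrt(1 + 3)/8 = -3/4 + sqrt(4)/8 = -3/4 + (1/8)*2 = -3/4 + 1/4 = -1/2 ≈ -0.50000)
Z(k, f) = -2*k (Z(k, f) = k/(-1/2) = k*(-2) = -2*k)
(-39 + N)*(Z(1, 5) + 4*4) = (-39 + 1/36)*(-2*1 + 4*4) = -1403*(-2 + 16)/36 = -1403/36*14 = -9821/18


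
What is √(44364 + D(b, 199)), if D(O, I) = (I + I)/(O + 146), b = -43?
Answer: √470698670/103 ≈ 210.64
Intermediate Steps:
D(O, I) = 2*I/(146 + O) (D(O, I) = (2*I)/(146 + O) = 2*I/(146 + O))
√(44364 + D(b, 199)) = √(44364 + 2*199/(146 - 43)) = √(44364 + 2*199/103) = √(44364 + 2*199*(1/103)) = √(44364 + 398/103) = √(4569890/103) = √470698670/103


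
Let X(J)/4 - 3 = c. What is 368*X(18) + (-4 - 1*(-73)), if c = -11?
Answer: -11707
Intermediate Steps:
X(J) = -32 (X(J) = 12 + 4*(-11) = 12 - 44 = -32)
368*X(18) + (-4 - 1*(-73)) = 368*(-32) + (-4 - 1*(-73)) = -11776 + (-4 + 73) = -11776 + 69 = -11707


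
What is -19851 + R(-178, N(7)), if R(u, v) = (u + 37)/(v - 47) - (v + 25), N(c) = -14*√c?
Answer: -5543195/279 + 3248*√7/279 ≈ -19837.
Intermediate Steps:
R(u, v) = -25 - v + (37 + u)/(-47 + v) (R(u, v) = (37 + u)/(-47 + v) - (25 + v) = (37 + u)/(-47 + v) + (-25 - v) = -25 - v + (37 + u)/(-47 + v))
-19851 + R(-178, N(7)) = -19851 + (1212 - 178 - (-14*√7)² + 22*(-14*√7))/(-47 - 14*√7) = -19851 + (1212 - 178 - 1*1372 - 308*√7)/(-47 - 14*√7) = -19851 + (1212 - 178 - 1372 - 308*√7)/(-47 - 14*√7) = -19851 + (-338 - 308*√7)/(-47 - 14*√7)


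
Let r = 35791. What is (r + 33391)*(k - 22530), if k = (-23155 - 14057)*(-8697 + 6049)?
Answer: 6815454075972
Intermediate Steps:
k = 98537376 (k = -37212*(-2648) = 98537376)
(r + 33391)*(k - 22530) = (35791 + 33391)*(98537376 - 22530) = 69182*98514846 = 6815454075972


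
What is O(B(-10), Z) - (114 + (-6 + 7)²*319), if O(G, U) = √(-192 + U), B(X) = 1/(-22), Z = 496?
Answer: -433 + 4*√19 ≈ -415.56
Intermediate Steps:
B(X) = -1/22
O(B(-10), Z) - (114 + (-6 + 7)²*319) = √(-192 + 496) - (114 + (-6 + 7)²*319) = √304 - (114 + 1²*319) = 4*√19 - (114 + 1*319) = 4*√19 - (114 + 319) = 4*√19 - 1*433 = 4*√19 - 433 = -433 + 4*√19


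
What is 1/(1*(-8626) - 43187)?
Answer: -1/51813 ≈ -1.9300e-5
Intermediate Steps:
1/(1*(-8626) - 43187) = 1/(-8626 - 43187) = 1/(-51813) = -1/51813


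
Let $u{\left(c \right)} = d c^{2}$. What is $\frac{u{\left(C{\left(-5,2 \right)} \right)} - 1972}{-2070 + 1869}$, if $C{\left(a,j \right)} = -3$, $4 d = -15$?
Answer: $\frac{8023}{804} \approx 9.9789$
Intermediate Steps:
$d = - \frac{15}{4}$ ($d = \frac{1}{4} \left(-15\right) = - \frac{15}{4} \approx -3.75$)
$u{\left(c \right)} = - \frac{15 c^{2}}{4}$
$\frac{u{\left(C{\left(-5,2 \right)} \right)} - 1972}{-2070 + 1869} = \frac{- \frac{15 \left(-3\right)^{2}}{4} - 1972}{-2070 + 1869} = \frac{\left(- \frac{15}{4}\right) 9 - 1972}{-201} = \left(- \frac{135}{4} - 1972\right) \left(- \frac{1}{201}\right) = \left(- \frac{8023}{4}\right) \left(- \frac{1}{201}\right) = \frac{8023}{804}$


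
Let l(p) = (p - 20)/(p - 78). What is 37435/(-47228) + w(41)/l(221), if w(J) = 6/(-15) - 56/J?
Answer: -3987313823/1946029740 ≈ -2.0489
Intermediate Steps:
l(p) = (-20 + p)/(-78 + p)
w(J) = -⅖ - 56/J (w(J) = 6*(-1/15) - 56/J = -⅖ - 56/J)
37435/(-47228) + w(41)/l(221) = 37435/(-47228) + (-⅖ - 56/41)/(((-20 + 221)/(-78 + 221))) = 37435*(-1/47228) + (-⅖ - 56*1/41)/((201/143)) = -37435/47228 + (-⅖ - 56/41)/(((1/143)*201)) = -37435/47228 - 362/(205*201/143) = -37435/47228 - 362/205*143/201 = -37435/47228 - 51766/41205 = -3987313823/1946029740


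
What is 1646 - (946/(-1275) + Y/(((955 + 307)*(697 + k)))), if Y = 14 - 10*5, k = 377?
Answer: 237147272429/144009975 ≈ 1646.7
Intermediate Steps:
Y = -36 (Y = 14 - 50 = -36)
1646 - (946/(-1275) + Y/(((955 + 307)*(697 + k)))) = 1646 - (946/(-1275) - 36*1/((697 + 377)*(955 + 307))) = 1646 - (946*(-1/1275) - 36/(1262*1074)) = 1646 - (-946/1275 - 36/1355388) = 1646 - (-946/1275 - 36*1/1355388) = 1646 - (-946/1275 - 3/112949) = 1646 - 1*(-106853579/144009975) = 1646 + 106853579/144009975 = 237147272429/144009975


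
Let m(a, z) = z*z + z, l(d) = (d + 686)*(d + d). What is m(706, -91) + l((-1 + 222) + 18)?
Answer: 450340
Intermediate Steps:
l(d) = 2*d*(686 + d) (l(d) = (686 + d)*(2*d) = 2*d*(686 + d))
m(a, z) = z + z**2 (m(a, z) = z**2 + z = z + z**2)
m(706, -91) + l((-1 + 222) + 18) = -91*(1 - 91) + 2*((-1 + 222) + 18)*(686 + ((-1 + 222) + 18)) = -91*(-90) + 2*(221 + 18)*(686 + (221 + 18)) = 8190 + 2*239*(686 + 239) = 8190 + 2*239*925 = 8190 + 442150 = 450340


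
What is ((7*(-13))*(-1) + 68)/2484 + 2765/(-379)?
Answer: -2269333/313812 ≈ -7.2315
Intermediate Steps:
((7*(-13))*(-1) + 68)/2484 + 2765/(-379) = (-91*(-1) + 68)*(1/2484) + 2765*(-1/379) = (91 + 68)*(1/2484) - 2765/379 = 159*(1/2484) - 2765/379 = 53/828 - 2765/379 = -2269333/313812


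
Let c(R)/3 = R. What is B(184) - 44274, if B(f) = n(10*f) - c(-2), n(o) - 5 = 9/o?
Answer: -81443911/1840 ≈ -44263.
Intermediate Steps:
c(R) = 3*R
n(o) = 5 + 9/o
B(f) = 11 + 9/(10*f) (B(f) = (5 + 9/((10*f))) - 3*(-2) = (5 + 9*(1/(10*f))) - 1*(-6) = (5 + 9/(10*f)) + 6 = 11 + 9/(10*f))
B(184) - 44274 = (11 + (9/10)/184) - 44274 = (11 + (9/10)*(1/184)) - 44274 = (11 + 9/1840) - 44274 = 20249/1840 - 44274 = -81443911/1840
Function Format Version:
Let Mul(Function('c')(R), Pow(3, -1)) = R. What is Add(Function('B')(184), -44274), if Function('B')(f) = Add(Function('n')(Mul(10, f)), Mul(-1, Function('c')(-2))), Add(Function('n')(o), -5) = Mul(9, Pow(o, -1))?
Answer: Rational(-81443911, 1840) ≈ -44263.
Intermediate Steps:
Function('c')(R) = Mul(3, R)
Function('n')(o) = Add(5, Mul(9, Pow(o, -1)))
Function('B')(f) = Add(11, Mul(Rational(9, 10), Pow(f, -1))) (Function('B')(f) = Add(Add(5, Mul(9, Pow(Mul(10, f), -1))), Mul(-1, Mul(3, -2))) = Add(Add(5, Mul(9, Mul(Rational(1, 10), Pow(f, -1)))), Mul(-1, -6)) = Add(Add(5, Mul(Rational(9, 10), Pow(f, -1))), 6) = Add(11, Mul(Rational(9, 10), Pow(f, -1))))
Add(Function('B')(184), -44274) = Add(Add(11, Mul(Rational(9, 10), Pow(184, -1))), -44274) = Add(Add(11, Mul(Rational(9, 10), Rational(1, 184))), -44274) = Add(Add(11, Rational(9, 1840)), -44274) = Add(Rational(20249, 1840), -44274) = Rational(-81443911, 1840)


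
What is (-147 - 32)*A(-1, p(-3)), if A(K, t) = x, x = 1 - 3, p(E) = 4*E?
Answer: 358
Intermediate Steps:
x = -2
A(K, t) = -2
(-147 - 32)*A(-1, p(-3)) = (-147 - 32)*(-2) = -179*(-2) = 358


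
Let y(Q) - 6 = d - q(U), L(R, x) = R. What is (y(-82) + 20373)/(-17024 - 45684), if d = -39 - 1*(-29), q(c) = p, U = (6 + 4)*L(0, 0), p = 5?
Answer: -5091/15677 ≈ -0.32474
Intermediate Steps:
U = 0 (U = (6 + 4)*0 = 10*0 = 0)
q(c) = 5
d = -10 (d = -39 + 29 = -10)
y(Q) = -9 (y(Q) = 6 + (-10 - 1*5) = 6 + (-10 - 5) = 6 - 15 = -9)
(y(-82) + 20373)/(-17024 - 45684) = (-9 + 20373)/(-17024 - 45684) = 20364/(-62708) = 20364*(-1/62708) = -5091/15677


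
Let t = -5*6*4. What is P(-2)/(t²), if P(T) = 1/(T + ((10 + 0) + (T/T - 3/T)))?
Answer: 1/151200 ≈ 6.6138e-6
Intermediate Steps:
t = -120 (t = -30*4 = -120)
P(T) = 1/(11 + T - 3/T) (P(T) = 1/(T + (10 + (1 - 3/T))) = 1/(T + (11 - 3/T)) = 1/(11 + T - 3/T))
P(-2)/(t²) = (-2/(-3 + (-2)² + 11*(-2)))/((-120)²) = -2/(-3 + 4 - 22)/14400 = -2/(-21)*(1/14400) = -2*(-1/21)*(1/14400) = (2/21)*(1/14400) = 1/151200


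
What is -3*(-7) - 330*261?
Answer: -86109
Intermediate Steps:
-3*(-7) - 330*261 = 21 - 86130 = -86109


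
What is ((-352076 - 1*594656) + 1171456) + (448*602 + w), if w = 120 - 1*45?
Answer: 494495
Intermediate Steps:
w = 75 (w = 120 - 45 = 75)
((-352076 - 1*594656) + 1171456) + (448*602 + w) = ((-352076 - 1*594656) + 1171456) + (448*602 + 75) = ((-352076 - 594656) + 1171456) + (269696 + 75) = (-946732 + 1171456) + 269771 = 224724 + 269771 = 494495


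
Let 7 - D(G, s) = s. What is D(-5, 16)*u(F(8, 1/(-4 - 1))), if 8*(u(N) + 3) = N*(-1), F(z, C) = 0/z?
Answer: 27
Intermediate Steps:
D(G, s) = 7 - s
F(z, C) = 0
u(N) = -3 - N/8 (u(N) = -3 + (N*(-1))/8 = -3 + (-N)/8 = -3 - N/8)
D(-5, 16)*u(F(8, 1/(-4 - 1))) = (7 - 1*16)*(-3 - 1/8*0) = (7 - 16)*(-3 + 0) = -9*(-3) = 27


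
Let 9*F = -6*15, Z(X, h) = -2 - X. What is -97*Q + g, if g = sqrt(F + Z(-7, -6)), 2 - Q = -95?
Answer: -9409 + I*sqrt(5) ≈ -9409.0 + 2.2361*I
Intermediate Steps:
F = -10 (F = (-6*15)/9 = (1/9)*(-90) = -10)
Q = 97 (Q = 2 - 1*(-95) = 2 + 95 = 97)
g = I*sqrt(5) (g = sqrt(-10 + (-2 - 1*(-7))) = sqrt(-10 + (-2 + 7)) = sqrt(-10 + 5) = sqrt(-5) = I*sqrt(5) ≈ 2.2361*I)
-97*Q + g = -97*97 + I*sqrt(5) = -9409 + I*sqrt(5)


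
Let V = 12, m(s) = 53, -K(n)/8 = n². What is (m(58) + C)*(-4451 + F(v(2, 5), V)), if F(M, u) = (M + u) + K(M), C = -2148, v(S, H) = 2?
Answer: 9362555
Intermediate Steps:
K(n) = -8*n²
F(M, u) = M + u - 8*M² (F(M, u) = (M + u) - 8*M² = M + u - 8*M²)
(m(58) + C)*(-4451 + F(v(2, 5), V)) = (53 - 2148)*(-4451 + (2 + 12 - 8*2²)) = -2095*(-4451 + (2 + 12 - 8*4)) = -2095*(-4451 + (2 + 12 - 32)) = -2095*(-4451 - 18) = -2095*(-4469) = 9362555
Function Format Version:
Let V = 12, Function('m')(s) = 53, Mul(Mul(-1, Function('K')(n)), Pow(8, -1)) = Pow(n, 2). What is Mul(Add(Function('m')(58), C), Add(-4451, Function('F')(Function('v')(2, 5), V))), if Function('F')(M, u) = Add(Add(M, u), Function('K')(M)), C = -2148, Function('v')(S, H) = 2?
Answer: 9362555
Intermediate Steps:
Function('K')(n) = Mul(-8, Pow(n, 2))
Function('F')(M, u) = Add(M, u, Mul(-8, Pow(M, 2))) (Function('F')(M, u) = Add(Add(M, u), Mul(-8, Pow(M, 2))) = Add(M, u, Mul(-8, Pow(M, 2))))
Mul(Add(Function('m')(58), C), Add(-4451, Function('F')(Function('v')(2, 5), V))) = Mul(Add(53, -2148), Add(-4451, Add(2, 12, Mul(-8, Pow(2, 2))))) = Mul(-2095, Add(-4451, Add(2, 12, Mul(-8, 4)))) = Mul(-2095, Add(-4451, Add(2, 12, -32))) = Mul(-2095, Add(-4451, -18)) = Mul(-2095, -4469) = 9362555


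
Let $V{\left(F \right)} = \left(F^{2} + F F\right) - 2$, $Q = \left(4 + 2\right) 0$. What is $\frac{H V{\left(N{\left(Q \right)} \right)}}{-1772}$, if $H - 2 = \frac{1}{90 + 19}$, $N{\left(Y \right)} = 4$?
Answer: $- \frac{3285}{96574} \approx -0.034015$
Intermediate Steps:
$Q = 0$ ($Q = 6 \cdot 0 = 0$)
$V{\left(F \right)} = -2 + 2 F^{2}$ ($V{\left(F \right)} = \left(F^{2} + F^{2}\right) - 2 = 2 F^{2} - 2 = -2 + 2 F^{2}$)
$H = \frac{219}{109}$ ($H = 2 + \frac{1}{90 + 19} = 2 + \frac{1}{109} = \frac{219}{109} \approx 2.0092$)
$\frac{H V{\left(N{\left(Q \right)} \right)}}{-1772} = \frac{\frac{219}{109} \left(-2 + 2 \cdot 4^{2}\right)}{-1772} = \frac{219 \left(-2 + 2 \cdot 16\right)}{109} \left(- \frac{1}{1772}\right) = \frac{219 \left(-2 + 32\right)}{109} \left(- \frac{1}{1772}\right) = \frac{219}{109} \cdot 30 \left(- \frac{1}{1772}\right) = \frac{6570}{109} \left(- \frac{1}{1772}\right) = - \frac{3285}{96574}$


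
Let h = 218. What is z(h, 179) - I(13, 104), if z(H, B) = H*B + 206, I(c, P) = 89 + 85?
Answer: 39054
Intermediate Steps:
I(c, P) = 174
z(H, B) = 206 + B*H (z(H, B) = B*H + 206 = 206 + B*H)
z(h, 179) - I(13, 104) = (206 + 179*218) - 1*174 = (206 + 39022) - 174 = 39228 - 174 = 39054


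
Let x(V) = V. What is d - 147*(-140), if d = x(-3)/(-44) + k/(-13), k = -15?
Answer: 11772459/572 ≈ 20581.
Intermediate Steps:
d = 699/572 (d = -3/(-44) - 15/(-13) = -3*(-1/44) - 15*(-1/13) = 3/44 + 15/13 = 699/572 ≈ 1.2220)
d - 147*(-140) = 699/572 - 147*(-140) = 699/572 + 20580 = 11772459/572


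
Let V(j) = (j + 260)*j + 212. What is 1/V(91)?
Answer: 1/32153 ≈ 3.1101e-5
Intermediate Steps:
V(j) = 212 + j*(260 + j) (V(j) = (260 + j)*j + 212 = j*(260 + j) + 212 = 212 + j*(260 + j))
1/V(91) = 1/(212 + 91**2 + 260*91) = 1/(212 + 8281 + 23660) = 1/32153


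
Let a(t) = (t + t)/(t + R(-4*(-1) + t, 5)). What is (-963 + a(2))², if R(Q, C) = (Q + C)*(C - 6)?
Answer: 75186241/81 ≈ 9.2823e+5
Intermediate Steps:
R(Q, C) = (-6 + C)*(C + Q) (R(Q, C) = (C + Q)*(-6 + C) = (-6 + C)*(C + Q))
a(t) = -2*t/9 (a(t) = (t + t)/(t + (5² - 6*5 - 6*(-4*(-1) + t) + 5*(-4*(-1) + t))) = (2*t)/(t + (25 - 30 - 6*(4 + t) + 5*(4 + t))) = (2*t)/(t + (25 - 30 + (-24 - 6*t) + (20 + 5*t))) = (2*t)/(t + (-9 - t)) = (2*t)/(-9) = (2*t)*(-⅑) = -2*t/9)
(-963 + a(2))² = (-963 - 2/9*2)² = (-963 - 4/9)² = (-8671/9)² = 75186241/81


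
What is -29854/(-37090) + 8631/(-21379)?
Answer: 159062438/396473555 ≈ 0.40119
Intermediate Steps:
-29854/(-37090) + 8631/(-21379) = -29854*(-1/37090) + 8631*(-1/21379) = 14927/18545 - 8631/21379 = 159062438/396473555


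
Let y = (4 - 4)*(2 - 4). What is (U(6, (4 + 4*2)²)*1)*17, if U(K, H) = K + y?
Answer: 102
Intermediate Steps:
y = 0 (y = 0*(-2) = 0)
U(K, H) = K (U(K, H) = K + 0 = K)
(U(6, (4 + 4*2)²)*1)*17 = (6*1)*17 = 6*17 = 102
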